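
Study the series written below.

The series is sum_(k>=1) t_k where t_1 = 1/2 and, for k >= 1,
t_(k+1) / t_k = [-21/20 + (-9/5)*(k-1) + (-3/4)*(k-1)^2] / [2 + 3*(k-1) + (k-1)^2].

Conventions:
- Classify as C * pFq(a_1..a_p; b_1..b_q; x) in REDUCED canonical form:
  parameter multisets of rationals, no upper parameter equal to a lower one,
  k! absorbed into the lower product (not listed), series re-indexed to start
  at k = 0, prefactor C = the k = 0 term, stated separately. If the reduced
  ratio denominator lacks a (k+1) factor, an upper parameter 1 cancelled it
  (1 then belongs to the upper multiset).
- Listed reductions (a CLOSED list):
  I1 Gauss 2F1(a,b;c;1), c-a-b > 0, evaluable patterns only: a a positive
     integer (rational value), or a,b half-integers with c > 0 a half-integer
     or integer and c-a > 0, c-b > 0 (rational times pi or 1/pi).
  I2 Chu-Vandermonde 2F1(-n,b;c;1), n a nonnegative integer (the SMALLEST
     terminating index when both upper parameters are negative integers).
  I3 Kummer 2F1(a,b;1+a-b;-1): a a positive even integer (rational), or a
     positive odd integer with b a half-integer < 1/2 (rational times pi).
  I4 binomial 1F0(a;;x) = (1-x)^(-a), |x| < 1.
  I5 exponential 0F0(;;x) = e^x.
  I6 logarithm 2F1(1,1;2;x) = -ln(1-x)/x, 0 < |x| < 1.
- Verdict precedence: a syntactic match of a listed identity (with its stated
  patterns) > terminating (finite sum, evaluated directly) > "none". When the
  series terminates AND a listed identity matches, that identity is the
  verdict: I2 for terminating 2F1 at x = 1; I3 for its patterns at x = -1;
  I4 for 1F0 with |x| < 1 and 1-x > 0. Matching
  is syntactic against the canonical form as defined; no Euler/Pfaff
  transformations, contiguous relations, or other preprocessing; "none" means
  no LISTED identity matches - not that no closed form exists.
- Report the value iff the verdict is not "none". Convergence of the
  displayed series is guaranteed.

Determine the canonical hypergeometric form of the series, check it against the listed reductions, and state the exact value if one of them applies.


Structural cue: with t_0 = 1/2, roots of the ratio polynomials (C = 1/2) are the negated parameters.
Consecutive-term ratio: r(k) = (-3/4) * (k+1) (k+7/5) / [(k+2) (k+1)] - rational; roots negated = parameters, x = (-3/4), C = 1/2.

Reduced: x = -3/4, 2F1, upper = {1, 7/5}, lower = {2}, C = 1/2. Verdict: none. No listed pattern accepts 2F1(1, 7/5; 2; -3/4).


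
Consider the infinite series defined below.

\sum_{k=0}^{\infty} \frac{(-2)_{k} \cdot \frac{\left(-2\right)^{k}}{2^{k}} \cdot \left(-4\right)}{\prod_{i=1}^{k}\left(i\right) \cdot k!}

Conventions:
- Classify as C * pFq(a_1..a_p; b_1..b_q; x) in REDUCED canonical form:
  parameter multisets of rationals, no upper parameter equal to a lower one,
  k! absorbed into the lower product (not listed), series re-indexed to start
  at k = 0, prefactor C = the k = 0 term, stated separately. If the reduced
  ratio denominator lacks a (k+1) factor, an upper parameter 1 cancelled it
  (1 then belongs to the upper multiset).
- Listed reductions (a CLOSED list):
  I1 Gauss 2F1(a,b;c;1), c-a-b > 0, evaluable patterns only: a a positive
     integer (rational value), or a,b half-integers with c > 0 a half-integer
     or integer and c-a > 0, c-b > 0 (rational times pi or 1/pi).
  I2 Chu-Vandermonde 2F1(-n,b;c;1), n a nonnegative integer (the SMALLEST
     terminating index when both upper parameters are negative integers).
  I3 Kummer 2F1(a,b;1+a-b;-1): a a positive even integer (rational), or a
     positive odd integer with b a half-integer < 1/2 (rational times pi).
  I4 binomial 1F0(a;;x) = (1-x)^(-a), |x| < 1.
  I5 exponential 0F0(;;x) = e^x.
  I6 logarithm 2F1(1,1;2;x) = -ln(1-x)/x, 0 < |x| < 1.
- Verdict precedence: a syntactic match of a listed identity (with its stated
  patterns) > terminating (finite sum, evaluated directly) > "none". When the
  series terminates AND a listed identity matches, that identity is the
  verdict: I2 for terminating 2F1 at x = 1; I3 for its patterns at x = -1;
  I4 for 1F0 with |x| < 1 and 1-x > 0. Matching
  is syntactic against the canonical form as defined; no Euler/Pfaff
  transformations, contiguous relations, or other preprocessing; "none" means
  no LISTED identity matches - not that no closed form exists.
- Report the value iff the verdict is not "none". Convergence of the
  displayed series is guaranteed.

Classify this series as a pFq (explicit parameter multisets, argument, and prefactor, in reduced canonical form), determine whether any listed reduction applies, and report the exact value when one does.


Canonical form: C = -4 times 1F1 with upper {-2}, lower {1}, x = -1. Verdict: terminating - no listed pattern fits, but -2 in the upper list cuts the series at k = 2; direct evaluation. Exact value: -14.

Key observation: t_0 being -4, the two k-th powers (prefactor -4) combine into one argument.
Ratio: r(k) = -1 * (k-2) / [(k+1) (k+1)] ; factor over Q: parameters, x = -1, and C = -4.


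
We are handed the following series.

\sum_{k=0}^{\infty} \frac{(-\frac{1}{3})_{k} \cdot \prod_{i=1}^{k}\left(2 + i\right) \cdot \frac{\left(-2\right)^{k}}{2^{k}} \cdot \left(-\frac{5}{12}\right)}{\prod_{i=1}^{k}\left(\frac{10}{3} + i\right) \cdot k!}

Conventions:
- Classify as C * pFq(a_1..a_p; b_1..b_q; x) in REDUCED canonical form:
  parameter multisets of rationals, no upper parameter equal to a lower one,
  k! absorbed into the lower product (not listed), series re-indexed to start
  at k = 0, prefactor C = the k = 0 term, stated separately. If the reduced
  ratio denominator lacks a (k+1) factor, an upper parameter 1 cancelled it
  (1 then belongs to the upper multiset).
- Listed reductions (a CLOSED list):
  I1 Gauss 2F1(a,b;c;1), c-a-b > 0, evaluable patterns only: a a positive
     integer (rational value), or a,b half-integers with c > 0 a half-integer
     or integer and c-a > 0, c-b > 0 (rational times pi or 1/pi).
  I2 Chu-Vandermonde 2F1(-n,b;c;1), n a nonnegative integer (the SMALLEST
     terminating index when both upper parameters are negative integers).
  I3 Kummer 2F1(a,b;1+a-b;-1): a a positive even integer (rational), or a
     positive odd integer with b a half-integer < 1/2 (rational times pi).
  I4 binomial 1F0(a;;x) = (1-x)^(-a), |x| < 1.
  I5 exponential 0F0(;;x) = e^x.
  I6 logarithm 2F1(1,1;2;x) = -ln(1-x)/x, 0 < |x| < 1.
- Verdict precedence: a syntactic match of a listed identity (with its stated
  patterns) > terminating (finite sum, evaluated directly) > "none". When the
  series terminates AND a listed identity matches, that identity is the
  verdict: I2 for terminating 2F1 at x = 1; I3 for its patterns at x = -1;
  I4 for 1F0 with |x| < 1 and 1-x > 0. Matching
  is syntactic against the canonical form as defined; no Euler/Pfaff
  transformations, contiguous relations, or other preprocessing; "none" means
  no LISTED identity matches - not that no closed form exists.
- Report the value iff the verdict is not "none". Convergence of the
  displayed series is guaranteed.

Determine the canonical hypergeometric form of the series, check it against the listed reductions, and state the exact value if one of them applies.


Prefactor -\frac{5}{12}, argument -1: 2F1 with upper {-\frac{1}{3}, 3} over lower {\frac{13}{3}}. Verdict: none. No listed pattern accepts 2F1(-\frac{1}{3}, 3; \frac{13}{3}; -1).

Key observation: with t_0 = -\frac{5}{12}, the running product (C = -5/12) telescopes to a rising factorial.
Consecutive-term ratio: r(k) = -1 * (k-\frac{1}{3}) (k+3) / [(k+\frac{13}{3}) (k+1)] - poly over poly, x = -1 from leading terms; C = -\frac{5}{12} at k = 0.


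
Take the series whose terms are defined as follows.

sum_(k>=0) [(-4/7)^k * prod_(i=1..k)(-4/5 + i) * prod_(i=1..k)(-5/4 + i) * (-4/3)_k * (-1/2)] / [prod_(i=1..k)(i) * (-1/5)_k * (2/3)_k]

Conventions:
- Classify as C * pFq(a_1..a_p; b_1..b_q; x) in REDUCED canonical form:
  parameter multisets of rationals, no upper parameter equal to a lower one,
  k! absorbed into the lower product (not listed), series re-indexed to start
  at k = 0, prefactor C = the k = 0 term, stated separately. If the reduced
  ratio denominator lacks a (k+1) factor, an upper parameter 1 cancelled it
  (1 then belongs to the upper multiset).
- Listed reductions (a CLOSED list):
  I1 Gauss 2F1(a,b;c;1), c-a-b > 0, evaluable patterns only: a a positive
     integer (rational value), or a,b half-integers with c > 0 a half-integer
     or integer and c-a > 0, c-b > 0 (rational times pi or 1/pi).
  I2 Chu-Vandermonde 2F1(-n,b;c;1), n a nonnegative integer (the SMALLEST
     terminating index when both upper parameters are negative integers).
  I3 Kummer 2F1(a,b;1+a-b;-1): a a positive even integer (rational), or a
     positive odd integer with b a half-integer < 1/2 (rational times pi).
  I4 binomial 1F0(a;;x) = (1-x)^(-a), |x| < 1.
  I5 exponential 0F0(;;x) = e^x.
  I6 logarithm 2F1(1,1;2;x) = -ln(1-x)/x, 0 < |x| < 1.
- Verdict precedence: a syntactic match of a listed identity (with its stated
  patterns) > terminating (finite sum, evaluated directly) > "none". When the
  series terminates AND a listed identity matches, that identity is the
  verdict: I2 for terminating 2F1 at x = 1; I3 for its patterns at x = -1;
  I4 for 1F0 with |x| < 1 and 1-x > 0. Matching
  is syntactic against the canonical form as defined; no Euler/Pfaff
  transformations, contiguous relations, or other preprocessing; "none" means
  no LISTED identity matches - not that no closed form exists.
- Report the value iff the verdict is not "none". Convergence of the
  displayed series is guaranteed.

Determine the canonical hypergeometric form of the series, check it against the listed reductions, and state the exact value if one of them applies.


With C = -1/2: the canonical form is 3F2(-4/3, -1/4, 1/5; -1/5, 2/3; -4/7). Verdict: none. Every listed pattern misses the 3F2 form at -4/7, upper {-4/3, -1/4, 1/5}.

Structural cue: t_0 being -1/2, the running product (C = -1/2) telescopes to a rising factorial.
Ratio: r(k) = (-4/7) * (k-4/3) (k-1/4) (k+1/5) / [(k-1/5) (k+2/3) (k+1)] - rational; roots negated = parameters, x = (-4/7), C = -1/2.


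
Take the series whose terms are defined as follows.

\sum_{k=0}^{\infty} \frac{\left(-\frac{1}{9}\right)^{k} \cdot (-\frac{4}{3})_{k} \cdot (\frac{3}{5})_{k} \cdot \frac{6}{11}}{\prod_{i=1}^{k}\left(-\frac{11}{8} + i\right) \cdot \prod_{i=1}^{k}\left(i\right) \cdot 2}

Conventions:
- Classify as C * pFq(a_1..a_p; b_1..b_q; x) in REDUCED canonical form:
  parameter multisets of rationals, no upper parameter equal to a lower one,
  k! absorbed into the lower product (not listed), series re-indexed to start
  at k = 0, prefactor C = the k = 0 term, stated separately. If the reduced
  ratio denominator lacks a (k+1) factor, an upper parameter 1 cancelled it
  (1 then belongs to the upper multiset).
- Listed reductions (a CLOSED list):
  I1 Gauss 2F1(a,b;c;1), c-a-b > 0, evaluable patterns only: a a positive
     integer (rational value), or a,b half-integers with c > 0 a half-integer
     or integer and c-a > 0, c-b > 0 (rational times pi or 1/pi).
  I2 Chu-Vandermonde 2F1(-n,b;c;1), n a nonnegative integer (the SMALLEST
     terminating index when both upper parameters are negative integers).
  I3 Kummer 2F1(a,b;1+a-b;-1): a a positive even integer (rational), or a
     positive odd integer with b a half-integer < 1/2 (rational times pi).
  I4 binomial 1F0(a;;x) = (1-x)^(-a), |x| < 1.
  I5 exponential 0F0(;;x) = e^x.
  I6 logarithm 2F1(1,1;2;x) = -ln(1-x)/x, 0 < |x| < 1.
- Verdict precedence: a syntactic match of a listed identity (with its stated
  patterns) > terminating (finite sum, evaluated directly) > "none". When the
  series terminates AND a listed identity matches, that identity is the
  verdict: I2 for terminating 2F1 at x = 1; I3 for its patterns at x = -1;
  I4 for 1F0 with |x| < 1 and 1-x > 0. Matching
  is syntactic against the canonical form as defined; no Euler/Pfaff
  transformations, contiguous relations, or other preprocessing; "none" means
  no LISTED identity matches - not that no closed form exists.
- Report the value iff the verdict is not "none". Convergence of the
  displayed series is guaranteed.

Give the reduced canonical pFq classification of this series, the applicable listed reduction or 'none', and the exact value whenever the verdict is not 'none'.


The tell: with t_0 = \frac{3}{11}, the lower running product (prefactor 3/11) is a rising factorial.
Ratio: r(k) = -\frac{1}{9} * (k-\frac{4}{3}) (k+\frac{3}{5}) / [(k-\frac{3}{8}) (k+1)] - poly over poly, x = -\frac{1}{9} from leading terms; C = \frac{3}{11} at k = 0.

Reduced: x = -\frac{1}{9}, 2F1, upper = {-\frac{4}{3}, \frac{3}{5}}, lower = {-\frac{3}{8}}, C = \frac{3}{11}. Verdict: none (x = -\frac{1}{9}): each listed identity misses the multisets {-\frac{4}{3}, \frac{3}{5}} ; {-\frac{3}{8}}.


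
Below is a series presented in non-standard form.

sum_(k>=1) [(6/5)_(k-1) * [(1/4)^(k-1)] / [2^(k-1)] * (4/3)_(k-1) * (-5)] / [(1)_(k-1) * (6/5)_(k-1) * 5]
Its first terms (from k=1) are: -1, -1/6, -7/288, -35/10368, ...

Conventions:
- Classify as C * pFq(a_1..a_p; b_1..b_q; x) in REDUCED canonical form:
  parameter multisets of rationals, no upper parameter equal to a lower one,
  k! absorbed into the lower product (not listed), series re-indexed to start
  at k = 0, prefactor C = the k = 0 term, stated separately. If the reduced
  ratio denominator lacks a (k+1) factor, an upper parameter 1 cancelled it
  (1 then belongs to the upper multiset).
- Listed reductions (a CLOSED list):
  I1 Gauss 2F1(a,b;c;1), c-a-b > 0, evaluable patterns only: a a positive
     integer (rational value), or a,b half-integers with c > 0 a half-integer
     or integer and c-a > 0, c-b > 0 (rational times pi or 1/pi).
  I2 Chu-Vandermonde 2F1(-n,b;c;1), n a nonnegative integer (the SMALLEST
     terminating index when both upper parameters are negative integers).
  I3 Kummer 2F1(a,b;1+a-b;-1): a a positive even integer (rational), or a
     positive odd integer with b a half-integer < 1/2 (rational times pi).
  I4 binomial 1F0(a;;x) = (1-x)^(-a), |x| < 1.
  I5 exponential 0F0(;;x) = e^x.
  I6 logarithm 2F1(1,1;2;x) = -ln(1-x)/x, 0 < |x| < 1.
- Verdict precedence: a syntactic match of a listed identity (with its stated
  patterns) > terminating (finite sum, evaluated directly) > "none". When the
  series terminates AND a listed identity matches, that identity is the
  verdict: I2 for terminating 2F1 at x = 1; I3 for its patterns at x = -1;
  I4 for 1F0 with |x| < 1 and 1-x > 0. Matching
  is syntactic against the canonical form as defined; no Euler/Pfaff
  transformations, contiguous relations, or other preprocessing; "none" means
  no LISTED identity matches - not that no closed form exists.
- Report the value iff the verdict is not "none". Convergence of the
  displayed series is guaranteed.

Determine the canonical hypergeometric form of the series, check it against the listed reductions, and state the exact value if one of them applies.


Canonical form: C = -1 times 1F0 with upper {4/3}, lower {-}, x = 1/8. Verdict: the binomial series (I4) matches (the 1F0 binomial series: exponent -4/3, x = 1/8). Value: (-1) * (7/8)^(-4/3).

The tell: t_0 being -1, the parameter 6/5 appears in both the upper and lower lists and cancels.
Ratio: r(k) = (1/8) * (k+4/3) / [(k+1)] - rational; roots negated = parameters, x = (1/8), C = -1.


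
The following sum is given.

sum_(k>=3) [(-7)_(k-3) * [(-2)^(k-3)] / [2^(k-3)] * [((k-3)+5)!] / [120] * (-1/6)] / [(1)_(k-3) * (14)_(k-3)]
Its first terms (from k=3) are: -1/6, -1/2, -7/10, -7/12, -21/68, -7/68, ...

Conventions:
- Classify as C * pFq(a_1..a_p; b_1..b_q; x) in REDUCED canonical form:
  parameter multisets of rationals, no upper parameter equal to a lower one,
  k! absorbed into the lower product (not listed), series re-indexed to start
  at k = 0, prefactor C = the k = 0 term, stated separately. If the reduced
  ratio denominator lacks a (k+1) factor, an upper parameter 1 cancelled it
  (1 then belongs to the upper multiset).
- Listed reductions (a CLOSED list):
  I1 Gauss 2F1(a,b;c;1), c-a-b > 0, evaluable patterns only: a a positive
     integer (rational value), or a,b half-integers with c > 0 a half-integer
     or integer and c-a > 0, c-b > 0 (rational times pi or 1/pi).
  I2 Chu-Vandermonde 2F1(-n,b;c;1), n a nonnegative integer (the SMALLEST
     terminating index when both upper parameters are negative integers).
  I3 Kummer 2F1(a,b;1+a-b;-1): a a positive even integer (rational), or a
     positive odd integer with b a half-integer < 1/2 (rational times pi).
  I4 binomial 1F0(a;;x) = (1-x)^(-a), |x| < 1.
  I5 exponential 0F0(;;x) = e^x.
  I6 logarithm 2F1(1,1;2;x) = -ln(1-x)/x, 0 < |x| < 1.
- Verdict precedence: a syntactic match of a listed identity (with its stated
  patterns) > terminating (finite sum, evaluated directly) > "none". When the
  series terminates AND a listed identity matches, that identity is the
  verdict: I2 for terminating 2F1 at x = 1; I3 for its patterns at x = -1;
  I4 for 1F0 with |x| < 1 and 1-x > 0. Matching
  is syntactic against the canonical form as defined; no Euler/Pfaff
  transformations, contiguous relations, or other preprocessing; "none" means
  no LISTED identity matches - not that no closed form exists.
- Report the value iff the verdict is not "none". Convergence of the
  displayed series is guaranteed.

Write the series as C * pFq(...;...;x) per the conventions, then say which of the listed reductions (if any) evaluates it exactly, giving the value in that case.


Prefactor -1/6, argument -1: 2F1 with upper {-7, 6} over lower {14}. Verdict: Kummer's theorem (I3) matches (x = -1; c = 14 equals 1+a-b for upper {-7, 6}: listed pattern). Value: -143/60.

Key observation: with t_0 = -1/6, the factorial ratio (prefactor -1/6) (k+a-1)!/(a-1)! is a rising factorial (a)_k.
Step ratio: r(k) = (-1) * (k-7) (k+6) / [(k+14) (k+1)] - rational; roots negated = parameters, x = (-1), C = -1/6.


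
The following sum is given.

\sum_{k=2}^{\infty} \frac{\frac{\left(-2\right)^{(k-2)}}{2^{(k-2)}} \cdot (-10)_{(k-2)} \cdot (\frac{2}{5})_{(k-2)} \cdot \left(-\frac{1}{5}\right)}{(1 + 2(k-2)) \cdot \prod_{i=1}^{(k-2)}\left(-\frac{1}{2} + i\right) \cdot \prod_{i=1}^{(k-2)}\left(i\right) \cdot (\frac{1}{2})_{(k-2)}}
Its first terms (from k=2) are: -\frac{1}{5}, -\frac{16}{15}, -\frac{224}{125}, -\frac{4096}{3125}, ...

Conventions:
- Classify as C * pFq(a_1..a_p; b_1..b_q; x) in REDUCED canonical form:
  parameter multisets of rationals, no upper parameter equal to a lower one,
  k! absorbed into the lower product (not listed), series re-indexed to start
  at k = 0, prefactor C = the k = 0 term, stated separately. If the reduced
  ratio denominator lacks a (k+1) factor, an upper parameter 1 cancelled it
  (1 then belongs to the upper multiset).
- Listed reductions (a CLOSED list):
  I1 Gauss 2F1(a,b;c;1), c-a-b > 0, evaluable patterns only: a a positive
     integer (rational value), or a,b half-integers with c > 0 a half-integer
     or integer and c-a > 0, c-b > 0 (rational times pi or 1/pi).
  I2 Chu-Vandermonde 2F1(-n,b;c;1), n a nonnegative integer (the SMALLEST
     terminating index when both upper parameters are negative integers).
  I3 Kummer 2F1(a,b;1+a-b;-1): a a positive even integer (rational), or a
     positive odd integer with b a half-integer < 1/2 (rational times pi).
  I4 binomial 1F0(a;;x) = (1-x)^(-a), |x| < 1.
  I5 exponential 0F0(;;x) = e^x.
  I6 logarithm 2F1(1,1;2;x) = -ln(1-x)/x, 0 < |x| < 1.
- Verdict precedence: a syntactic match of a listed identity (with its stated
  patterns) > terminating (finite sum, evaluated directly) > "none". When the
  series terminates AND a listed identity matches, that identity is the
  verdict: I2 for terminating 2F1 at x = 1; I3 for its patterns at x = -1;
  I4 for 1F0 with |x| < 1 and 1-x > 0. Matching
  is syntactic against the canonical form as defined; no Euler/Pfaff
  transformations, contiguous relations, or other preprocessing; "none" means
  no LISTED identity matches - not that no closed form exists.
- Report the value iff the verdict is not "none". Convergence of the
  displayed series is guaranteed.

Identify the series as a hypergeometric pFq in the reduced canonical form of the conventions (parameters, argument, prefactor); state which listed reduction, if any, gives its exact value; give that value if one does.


With C = -\frac{1}{5}: the canonical form is 2F2(-10, \frac{2}{5}; \frac{1}{2}, \frac{3}{2}; -1). Verdict: terminating. With -10 upstairs the series is a 11-term polynomial sum; evaluated term by term. Its exact value is -\frac{983993019233546565461}{197409767486572265625}.

The tell: from the first term -\frac{1}{5}: the two k-th powers (prefactor -1/5) combine into one argument.
Ratio: r(k) = -1 * (k-10) (k+\frac{2}{5}) / [(k+\frac{1}{2}) (k+\frac{3}{2}) (k+1)] - rational in k, leading ratio -1; with t_0 = -\frac{1}{5}, classification follows.


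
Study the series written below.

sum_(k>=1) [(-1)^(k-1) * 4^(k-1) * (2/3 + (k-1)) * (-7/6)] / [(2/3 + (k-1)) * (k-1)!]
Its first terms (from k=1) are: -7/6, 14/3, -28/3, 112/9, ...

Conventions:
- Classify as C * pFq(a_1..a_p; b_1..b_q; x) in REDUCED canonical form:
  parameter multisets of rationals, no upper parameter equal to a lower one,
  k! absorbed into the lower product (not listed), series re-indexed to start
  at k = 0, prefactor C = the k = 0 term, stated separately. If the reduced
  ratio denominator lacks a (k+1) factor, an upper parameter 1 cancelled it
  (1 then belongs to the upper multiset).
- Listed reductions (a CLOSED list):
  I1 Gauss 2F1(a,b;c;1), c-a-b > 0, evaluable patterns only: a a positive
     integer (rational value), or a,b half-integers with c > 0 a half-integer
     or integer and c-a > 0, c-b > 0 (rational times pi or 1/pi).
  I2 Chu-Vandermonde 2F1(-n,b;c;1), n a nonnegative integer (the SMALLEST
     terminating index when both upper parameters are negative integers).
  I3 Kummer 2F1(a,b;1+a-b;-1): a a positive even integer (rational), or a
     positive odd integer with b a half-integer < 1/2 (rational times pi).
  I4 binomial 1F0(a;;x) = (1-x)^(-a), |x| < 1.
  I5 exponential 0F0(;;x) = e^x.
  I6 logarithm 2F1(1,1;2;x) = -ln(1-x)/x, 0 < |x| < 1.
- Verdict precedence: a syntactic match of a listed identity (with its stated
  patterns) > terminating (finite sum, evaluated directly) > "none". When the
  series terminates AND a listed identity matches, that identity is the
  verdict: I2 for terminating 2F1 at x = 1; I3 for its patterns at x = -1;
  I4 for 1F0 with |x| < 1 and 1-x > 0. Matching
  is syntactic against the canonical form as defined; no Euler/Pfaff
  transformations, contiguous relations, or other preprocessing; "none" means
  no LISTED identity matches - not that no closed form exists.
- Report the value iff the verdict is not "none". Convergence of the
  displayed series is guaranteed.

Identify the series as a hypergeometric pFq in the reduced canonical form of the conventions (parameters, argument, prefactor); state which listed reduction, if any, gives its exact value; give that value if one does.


At argument -4: a 0F0 with upper {-}, lower {-}, scaled by C = -7/6. Verdict: the I5 exponential reduction fires (the 0F0 exponential series at x = -4). Hence: (-7/6) * e^(-4).

Key step: t_0 being -7/6, the (-1)^k factor (C = -7/6, x = -4) folds into the argument's sign.
Step ratio: r(k) = (-4) * 1 / [(k+1)] - rational in k. x = (-4); t_0 = -7/6; negate the roots.


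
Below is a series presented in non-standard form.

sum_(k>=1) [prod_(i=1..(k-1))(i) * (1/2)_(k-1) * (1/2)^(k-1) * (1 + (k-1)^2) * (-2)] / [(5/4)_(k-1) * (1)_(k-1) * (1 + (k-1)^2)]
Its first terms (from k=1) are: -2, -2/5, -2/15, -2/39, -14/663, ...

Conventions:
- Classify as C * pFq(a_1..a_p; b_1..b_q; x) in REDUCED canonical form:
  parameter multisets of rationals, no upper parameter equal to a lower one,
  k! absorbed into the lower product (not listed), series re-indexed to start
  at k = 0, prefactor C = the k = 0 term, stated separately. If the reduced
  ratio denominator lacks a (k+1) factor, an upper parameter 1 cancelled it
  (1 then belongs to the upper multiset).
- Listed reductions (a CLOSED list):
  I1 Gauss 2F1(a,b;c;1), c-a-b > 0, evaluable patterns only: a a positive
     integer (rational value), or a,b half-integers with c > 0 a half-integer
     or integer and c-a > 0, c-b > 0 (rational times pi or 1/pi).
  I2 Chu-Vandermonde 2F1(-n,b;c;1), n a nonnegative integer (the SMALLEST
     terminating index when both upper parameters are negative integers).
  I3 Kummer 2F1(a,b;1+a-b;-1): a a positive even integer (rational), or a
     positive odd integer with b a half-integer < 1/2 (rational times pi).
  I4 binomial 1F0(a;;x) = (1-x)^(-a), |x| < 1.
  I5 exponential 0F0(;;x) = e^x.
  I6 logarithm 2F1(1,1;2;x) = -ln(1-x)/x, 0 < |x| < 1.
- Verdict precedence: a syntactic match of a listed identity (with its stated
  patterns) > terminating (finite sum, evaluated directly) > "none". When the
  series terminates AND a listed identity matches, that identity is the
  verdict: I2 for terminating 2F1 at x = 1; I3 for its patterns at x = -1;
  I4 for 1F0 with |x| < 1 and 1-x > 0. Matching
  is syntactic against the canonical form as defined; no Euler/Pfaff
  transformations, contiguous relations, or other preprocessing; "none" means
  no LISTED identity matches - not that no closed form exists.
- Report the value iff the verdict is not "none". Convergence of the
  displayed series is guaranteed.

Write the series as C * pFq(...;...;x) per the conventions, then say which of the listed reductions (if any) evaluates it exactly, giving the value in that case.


Key step: t_0 = -2 here, and (1)_k (C = -2, x = 1/2) is k! itself.
Term ratio: r(k) = (1/2) * (k+1/2) (k+1) / [(k+5/4) (k+1)] - poly over poly, x = (1/2) from leading terms; C = -2 at k = 0.

This is -2 * 2F1(1/2, 1; 5/4; 1/2) in reduced canonical form. Verdict: no listed reduction: x = 1/2 and upper {1/2, 1} fail every I1-I6 pattern.


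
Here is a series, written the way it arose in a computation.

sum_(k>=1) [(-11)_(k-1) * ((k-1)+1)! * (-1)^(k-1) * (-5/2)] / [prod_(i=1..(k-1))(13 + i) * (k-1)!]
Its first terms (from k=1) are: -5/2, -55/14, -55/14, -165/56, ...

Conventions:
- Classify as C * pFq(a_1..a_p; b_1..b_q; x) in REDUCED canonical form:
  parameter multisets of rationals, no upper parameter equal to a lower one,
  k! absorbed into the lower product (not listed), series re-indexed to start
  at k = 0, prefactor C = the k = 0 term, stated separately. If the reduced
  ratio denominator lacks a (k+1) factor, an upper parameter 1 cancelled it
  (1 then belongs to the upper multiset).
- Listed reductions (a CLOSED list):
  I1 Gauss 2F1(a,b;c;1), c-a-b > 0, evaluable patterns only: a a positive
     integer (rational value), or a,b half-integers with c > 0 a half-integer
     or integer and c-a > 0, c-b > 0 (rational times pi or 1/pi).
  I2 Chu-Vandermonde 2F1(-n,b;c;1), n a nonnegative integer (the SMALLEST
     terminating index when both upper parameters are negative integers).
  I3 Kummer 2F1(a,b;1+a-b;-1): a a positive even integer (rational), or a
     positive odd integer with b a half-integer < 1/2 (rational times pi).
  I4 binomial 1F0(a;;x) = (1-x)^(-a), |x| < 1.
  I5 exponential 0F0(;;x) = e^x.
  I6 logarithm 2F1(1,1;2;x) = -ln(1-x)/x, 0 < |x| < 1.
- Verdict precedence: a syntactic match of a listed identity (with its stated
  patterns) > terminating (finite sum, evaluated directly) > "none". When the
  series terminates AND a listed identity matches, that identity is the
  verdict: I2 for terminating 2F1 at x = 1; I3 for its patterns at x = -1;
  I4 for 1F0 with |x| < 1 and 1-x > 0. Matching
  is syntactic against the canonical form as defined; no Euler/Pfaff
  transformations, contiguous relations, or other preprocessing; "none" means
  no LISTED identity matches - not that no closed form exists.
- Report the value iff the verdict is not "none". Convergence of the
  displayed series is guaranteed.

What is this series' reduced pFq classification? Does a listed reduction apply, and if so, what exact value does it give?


Prefactor -5/2, argument -1: 2F1 with upper {-11, 2} over lower {14}. Verdict at x = -1: Kummer's theorem (I3) matches (x = -1; c = 14 equals 1+a-b for upper {-11, 2}: listed pattern). Hence: -65/4.

First insight: t_0 being -5/2, the lower running product (prefactor -5/2) is a rising factorial.
Consecutive-term ratio: r(k) = (-1) * (k-11) (k+2) / [(k+14) (k+1)] - rational in k, leading ratio (-1); with t_0 = -5/2, classification follows.


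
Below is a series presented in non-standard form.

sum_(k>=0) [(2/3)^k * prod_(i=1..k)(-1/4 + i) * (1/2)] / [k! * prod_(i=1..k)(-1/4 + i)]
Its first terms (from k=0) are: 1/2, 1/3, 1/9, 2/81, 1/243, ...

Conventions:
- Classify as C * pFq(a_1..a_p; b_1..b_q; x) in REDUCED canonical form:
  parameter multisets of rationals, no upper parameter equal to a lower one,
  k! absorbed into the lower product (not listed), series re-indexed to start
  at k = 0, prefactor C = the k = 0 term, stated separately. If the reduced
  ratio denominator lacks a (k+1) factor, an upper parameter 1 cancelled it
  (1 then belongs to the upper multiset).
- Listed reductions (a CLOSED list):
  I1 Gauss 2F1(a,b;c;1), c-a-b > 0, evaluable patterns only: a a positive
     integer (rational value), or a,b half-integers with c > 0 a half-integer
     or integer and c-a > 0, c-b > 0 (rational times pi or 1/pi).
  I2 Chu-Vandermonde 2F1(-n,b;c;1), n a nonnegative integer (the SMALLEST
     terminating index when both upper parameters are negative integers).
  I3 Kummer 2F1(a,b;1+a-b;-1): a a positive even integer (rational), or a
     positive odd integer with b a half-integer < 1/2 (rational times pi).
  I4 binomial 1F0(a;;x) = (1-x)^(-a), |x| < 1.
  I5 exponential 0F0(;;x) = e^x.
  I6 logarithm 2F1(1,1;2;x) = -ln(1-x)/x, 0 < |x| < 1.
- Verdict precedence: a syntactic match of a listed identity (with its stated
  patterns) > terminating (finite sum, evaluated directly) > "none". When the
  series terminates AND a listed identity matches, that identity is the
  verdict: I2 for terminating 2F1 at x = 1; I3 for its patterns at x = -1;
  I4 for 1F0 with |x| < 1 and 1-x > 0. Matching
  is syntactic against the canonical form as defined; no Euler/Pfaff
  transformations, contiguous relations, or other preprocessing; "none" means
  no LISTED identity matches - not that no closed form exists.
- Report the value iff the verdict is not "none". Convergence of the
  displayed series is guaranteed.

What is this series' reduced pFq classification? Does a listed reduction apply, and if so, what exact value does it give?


Prefactor 1/2, argument 2/3: 0F0 with upper {-} over lower {-}. Verdict: this is the exponential series (I5) (the 0F0 exponential series at x = 2/3). Exact value: (1/2) * e^(2/3).

Structural cue: x = (2/3) and the parameter 3/4 appears in both the upper and lower lists and cancels.
Consecutive-term ratio: r(k) = (2/3) * 1 / [(k+1)] - rational in k, leading ratio (2/3); with t_0 = 1/2, classification follows.


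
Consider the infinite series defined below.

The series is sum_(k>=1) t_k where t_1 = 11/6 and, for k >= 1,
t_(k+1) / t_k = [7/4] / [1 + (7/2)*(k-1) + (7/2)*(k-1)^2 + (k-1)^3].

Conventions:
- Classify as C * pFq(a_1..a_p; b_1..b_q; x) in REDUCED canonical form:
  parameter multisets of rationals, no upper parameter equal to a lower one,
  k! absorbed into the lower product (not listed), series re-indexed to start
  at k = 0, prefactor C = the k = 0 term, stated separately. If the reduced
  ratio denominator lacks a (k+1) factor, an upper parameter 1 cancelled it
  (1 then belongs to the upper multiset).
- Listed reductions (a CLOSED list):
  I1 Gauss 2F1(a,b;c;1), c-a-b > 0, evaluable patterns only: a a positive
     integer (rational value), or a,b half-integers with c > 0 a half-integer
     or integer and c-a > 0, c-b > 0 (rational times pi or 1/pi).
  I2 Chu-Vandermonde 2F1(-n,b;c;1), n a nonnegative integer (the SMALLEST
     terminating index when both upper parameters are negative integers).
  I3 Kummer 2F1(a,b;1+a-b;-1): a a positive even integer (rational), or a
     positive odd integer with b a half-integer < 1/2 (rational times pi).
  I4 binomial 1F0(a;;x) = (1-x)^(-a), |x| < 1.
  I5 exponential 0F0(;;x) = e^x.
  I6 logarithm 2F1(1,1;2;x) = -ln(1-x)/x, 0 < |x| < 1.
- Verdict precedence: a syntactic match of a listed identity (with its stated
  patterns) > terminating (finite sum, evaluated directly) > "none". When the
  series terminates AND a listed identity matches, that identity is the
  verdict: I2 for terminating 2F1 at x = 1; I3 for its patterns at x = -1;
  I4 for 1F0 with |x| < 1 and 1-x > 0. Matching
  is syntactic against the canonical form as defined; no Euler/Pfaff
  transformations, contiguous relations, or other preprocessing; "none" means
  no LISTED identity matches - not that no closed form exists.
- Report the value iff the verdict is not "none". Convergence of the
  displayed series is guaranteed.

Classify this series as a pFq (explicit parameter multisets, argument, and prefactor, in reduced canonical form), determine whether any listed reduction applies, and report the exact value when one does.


The tell: t_0 = 11/6 here, and roots of the ratio polynomials (prefactor 11/6) are the negated parameters.
Term ratio: r(k) = (7/4) * 1 / [(k+1/2) (k+2) (k+1)] - rational in k, leading ratio (7/4); with t_0 = 11/6, classification follows.

Reduced: x = 7/4, 0F2, upper = {-}, lower = {1/2, 2}, C = 11/6. Verdict: none - at argument 7/4 the multisets {-} ; {1/2, 2} match no listed identity.


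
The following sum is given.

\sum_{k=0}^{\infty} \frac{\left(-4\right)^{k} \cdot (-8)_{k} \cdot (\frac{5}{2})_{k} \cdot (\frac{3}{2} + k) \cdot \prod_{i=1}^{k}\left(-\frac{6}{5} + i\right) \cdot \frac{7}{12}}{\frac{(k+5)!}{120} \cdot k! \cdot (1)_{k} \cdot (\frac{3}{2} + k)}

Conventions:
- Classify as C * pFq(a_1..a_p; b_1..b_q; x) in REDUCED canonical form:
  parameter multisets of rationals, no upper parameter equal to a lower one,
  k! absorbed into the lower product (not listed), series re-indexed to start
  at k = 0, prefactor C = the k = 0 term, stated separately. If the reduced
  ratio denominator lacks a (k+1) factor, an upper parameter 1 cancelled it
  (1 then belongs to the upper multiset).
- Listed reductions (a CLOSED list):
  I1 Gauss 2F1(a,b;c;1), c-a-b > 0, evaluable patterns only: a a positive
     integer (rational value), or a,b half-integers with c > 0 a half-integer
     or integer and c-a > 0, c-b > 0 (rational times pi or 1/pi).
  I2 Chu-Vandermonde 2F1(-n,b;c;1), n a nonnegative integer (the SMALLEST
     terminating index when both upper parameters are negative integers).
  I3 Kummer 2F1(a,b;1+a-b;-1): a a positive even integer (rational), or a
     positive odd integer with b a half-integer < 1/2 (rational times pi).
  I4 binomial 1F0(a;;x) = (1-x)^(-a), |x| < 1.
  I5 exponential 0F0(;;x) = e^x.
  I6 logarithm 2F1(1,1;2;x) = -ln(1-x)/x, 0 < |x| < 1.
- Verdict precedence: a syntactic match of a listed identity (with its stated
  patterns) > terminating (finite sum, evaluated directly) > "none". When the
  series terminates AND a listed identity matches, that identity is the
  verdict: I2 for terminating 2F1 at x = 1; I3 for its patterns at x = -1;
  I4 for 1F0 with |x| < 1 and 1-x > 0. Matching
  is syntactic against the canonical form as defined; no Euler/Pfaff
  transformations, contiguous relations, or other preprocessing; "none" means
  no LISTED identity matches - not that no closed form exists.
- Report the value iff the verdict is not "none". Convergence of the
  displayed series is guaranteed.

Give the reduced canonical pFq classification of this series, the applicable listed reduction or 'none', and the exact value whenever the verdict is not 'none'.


The tell: x = -4 and the denominator's factorial ratio (C = 7/12) is a lower Pochhammer.
Adjacent-term ratio: r(k) = -4 * (k-8) (k-\frac{1}{5}) (k+\frac{5}{2}) / [(k+1) (k+6) (k+1)] - rational in k, leading ratio -4; with t_0 = \frac{7}{12}, classification follows.

Classification (C = \frac{7}{12}): 3F2 with upper {-8, -\frac{1}{5}, \frac{5}{2}}, lower {1, 6}, argument x = -4. Verdict: terminating. (-8)_k vanishes past k = 8, leaving a 9-term sum, computed directly. Its exact value is -\frac{2299388707}{14062500}.


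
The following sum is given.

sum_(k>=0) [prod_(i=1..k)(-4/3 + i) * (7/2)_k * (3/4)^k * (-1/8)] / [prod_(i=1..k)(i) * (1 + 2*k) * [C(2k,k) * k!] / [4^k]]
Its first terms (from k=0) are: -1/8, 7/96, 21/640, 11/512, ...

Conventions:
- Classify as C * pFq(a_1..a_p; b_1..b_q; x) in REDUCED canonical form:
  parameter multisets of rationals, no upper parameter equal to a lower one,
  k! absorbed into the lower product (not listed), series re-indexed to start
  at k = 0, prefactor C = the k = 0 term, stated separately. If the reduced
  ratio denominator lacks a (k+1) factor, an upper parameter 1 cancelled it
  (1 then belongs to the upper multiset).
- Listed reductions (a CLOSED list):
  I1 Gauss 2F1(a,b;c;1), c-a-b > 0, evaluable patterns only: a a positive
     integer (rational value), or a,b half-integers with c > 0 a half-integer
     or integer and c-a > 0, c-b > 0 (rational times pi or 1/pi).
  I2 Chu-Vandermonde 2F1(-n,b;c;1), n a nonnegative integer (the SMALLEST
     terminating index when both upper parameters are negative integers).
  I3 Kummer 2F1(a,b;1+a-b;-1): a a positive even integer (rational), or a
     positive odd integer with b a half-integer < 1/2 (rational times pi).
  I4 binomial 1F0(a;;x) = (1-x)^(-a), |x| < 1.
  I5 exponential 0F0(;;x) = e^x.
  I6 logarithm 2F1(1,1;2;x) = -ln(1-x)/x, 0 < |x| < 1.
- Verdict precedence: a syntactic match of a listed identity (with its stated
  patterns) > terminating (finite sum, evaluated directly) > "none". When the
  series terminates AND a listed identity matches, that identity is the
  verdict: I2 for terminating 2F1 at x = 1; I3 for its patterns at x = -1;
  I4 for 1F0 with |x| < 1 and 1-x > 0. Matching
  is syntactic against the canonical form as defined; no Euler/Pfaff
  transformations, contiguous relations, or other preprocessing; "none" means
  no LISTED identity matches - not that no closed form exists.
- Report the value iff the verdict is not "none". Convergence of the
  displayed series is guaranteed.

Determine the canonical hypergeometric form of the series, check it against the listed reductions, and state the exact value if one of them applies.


With C = -1/8: the canonical form is 2F1(-1/3, 7/2; 3/2; 3/4). Verdict: none - this 2F1 at x = 3/4 matches no listed pattern, and upper {-1/3, 7/2} holds no stopper.

Key observation: from the first term -1/8: the product of the first k integers (prefactor -1/8) is k!.
Step ratio: r(k) = (3/4) * (k-1/3) (k+7/2) / [(k+3/2) (k+1)] - rational in k, leading ratio (3/4); with t_0 = -1/8, classification follows.


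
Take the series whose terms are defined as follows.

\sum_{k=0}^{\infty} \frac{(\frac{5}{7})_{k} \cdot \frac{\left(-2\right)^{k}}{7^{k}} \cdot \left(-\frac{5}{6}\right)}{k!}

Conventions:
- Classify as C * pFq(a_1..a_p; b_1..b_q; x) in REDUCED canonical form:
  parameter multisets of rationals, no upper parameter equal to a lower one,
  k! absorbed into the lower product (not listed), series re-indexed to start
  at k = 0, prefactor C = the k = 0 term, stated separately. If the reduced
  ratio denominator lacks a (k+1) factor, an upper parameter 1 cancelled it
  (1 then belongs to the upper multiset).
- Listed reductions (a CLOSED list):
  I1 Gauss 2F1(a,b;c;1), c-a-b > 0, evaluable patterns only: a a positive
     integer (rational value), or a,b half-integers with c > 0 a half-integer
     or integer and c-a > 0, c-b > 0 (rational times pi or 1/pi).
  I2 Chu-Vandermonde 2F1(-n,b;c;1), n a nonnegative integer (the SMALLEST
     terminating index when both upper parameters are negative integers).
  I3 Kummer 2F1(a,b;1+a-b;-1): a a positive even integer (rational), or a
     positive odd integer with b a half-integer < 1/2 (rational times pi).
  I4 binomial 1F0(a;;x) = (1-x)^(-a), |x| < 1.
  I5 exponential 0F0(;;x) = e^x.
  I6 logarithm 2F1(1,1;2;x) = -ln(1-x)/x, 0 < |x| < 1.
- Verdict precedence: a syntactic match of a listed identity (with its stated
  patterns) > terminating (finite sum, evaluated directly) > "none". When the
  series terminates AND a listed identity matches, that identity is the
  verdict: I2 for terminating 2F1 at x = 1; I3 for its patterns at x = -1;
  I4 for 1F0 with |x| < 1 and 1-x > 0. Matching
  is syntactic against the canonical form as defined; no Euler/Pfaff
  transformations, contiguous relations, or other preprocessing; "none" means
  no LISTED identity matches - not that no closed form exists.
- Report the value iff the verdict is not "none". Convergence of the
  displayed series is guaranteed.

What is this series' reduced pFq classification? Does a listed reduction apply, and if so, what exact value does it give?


Canonical form: C = -\frac{5}{6} times 1F0 with upper {\frac{5}{7}}, lower {-}, x = -\frac{2}{7}. Verdict: the binomial series (I4) matches (the 1F0 binomial series: exponent -5/7, x = -\frac{2}{7}). Exact value: \left(-\frac{5}{6}\right) \cdot \left(\frac{9}{7}\right)^{-\frac{5}{7}}.

The tell: t_0 = -\frac{5}{6} here, and the two geometric factors (C = -5/6, x = -2/7) combine into one argument.
Term ratio: r(k) = -\frac{2}{7} * (k+\frac{5}{7}) / [(k+1)] - rational in k. x = -\frac{2}{7}; t_0 = -\frac{5}{6}; negate the roots.
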